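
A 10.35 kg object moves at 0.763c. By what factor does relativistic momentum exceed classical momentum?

p_rel = γmv, p_class = mv
Ratio = γ = 1/√(1 - 0.763²) = 1.547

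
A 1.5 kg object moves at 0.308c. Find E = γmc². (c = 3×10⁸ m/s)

γ = 1/√(1 - 0.308²) = 1.051
mc² = 1.5 × (3×10⁸)² = 1.350×10¹⁷ J
E = γmc² = 1.051 × 1.350×10¹⁷ = 1.419×10¹⁷ J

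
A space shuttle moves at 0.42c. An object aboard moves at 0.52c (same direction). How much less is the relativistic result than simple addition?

Classical: u' + v = 0.52 + 0.42 = 0.94c
Relativistic: u = (0.52 + 0.42)/(1 + 0.2184) = 0.94/1.2184 = 0.7715c
Difference: 0.94 - 0.7715 = 0.1685c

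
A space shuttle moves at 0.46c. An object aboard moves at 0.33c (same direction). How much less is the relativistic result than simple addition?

Classical: u' + v = 0.33 + 0.46 = 0.79c
Relativistic: u = (0.33 + 0.46)/(1 + 0.1518) = 0.79/1.1518 = 0.6859c
Difference: 0.79 - 0.6859 = 0.1041c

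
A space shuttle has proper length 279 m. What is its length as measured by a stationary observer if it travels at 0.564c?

Proper length L₀ = 279 m
γ = 1/√(1 - 0.564²) = 1.211
L = L₀/γ = 279/1.211 = 230.4 m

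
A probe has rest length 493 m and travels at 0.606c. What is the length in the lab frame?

Proper length L₀ = 493 m
γ = 1/√(1 - 0.606²) = 1.257
L = L₀/γ = 493/1.257 = 392.2 m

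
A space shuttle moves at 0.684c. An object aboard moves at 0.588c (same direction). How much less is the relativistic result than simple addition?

Classical: u' + v = 0.588 + 0.684 = 1.272c
Relativistic: u = (0.588 + 0.684)/(1 + 0.402192) = 1.272/1.402192 = 0.9072c
Difference: 1.272 - 0.9072 = 0.3648c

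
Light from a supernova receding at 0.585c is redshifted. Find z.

β = 0.585
(1+β)/(1-β) = 1.585/0.415 = 3.8193
√(3.8193) = 1.9543
z = 1.9543 - 1 = 0.9543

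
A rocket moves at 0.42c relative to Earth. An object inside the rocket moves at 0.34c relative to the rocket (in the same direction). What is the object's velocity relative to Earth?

u = (u' + v)/(1 + u'v/c²)
Numerator: 0.34 + 0.42 = 0.76
Denominator: 1 + 0.1428 = 1.1428
u = 0.76/1.1428 = 0.6650c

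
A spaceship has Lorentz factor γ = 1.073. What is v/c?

From γ = 1/√(1 - v²/c²):
1/γ² = 1/1.073² = 0.8686
v²/c² = 1 - 0.8686 = 0.1314
v/c = √(0.1314) = 0.3625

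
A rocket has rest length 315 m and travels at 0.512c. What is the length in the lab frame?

Proper length L₀ = 315 m
γ = 1/√(1 - 0.512²) = 1.164
L = L₀/γ = 315/1.164 = 270.6 m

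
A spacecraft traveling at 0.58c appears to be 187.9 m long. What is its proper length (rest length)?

Contracted length L = 187.9 m
γ = 1/√(1 - 0.58²) = 1.228
L₀ = γL = 1.228 × 187.9 = 230.7 m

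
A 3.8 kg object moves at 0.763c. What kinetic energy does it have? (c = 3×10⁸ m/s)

γ = 1/√(1 - 0.763²) = 1.547
γ - 1 = 0.5470
KE = (γ-1)mc² = 0.5470 × 3.8 × (3×10⁸)² = 1.871×10¹⁷ J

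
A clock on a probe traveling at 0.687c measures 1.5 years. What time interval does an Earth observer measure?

Proper time Δt₀ = 1.5 years
γ = 1/√(1 - 0.687²) = 1.376
Δt = γΔt₀ = 1.376 × 1.5 = 2.064 years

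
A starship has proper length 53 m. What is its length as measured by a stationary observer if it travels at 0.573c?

Proper length L₀ = 53 m
γ = 1/√(1 - 0.573²) = 1.220
L = L₀/γ = 53/1.220 = 43.44 m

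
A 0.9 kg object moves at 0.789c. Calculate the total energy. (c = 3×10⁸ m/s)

γ = 1/√(1 - 0.789²) = 1.6276
mc² = 0.9 × (3×10⁸)² = 8.100×10¹⁶ J
E = γmc² = 1.6276 × 8.100×10¹⁶ = 1.318×10¹⁷ J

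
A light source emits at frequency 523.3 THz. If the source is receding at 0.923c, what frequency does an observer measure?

β = v/c = 0.923
(1-β)/(1+β) = 0.077/1.923 = 0.04004
Doppler factor = √(0.04004) = 0.2001
f_obs = 523.3 × 0.2001 = 104.7 THz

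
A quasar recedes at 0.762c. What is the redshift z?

β = 0.762
(1+β)/(1-β) = 1.762/0.238 = 7.403
√(7.403) = 2.721
z = 2.721 - 1 = 1.721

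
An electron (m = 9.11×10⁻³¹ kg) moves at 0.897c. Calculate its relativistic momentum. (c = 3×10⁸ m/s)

γ = 1/√(1 - 0.897²) = 2.2623
v = 0.897 × 3×10⁸ = 2.691×10⁸ m/s
p = γmv = 2.2623 × 9.11×10⁻³¹ × 2.691×10⁸ = 5.546×10⁻²² kg·m/s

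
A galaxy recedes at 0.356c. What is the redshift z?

β = 0.356
(1+β)/(1-β) = 1.356/0.644 = 2.1056
√(2.1056) = 1.4511
z = 1.4511 - 1 = 0.4511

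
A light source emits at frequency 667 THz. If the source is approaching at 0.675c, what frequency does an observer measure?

β = v/c = 0.675
(1+β)/(1-β) = 1.675/0.325 = 5.154
Doppler factor = √(5.154) = 2.270
f_obs = 667 × 2.270 = 1514 THz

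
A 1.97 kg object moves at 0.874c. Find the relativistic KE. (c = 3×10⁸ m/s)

γ = 1/√(1 - 0.874²) = 2.058
γ - 1 = 1.058
KE = (γ-1)mc² = 1.058 × 1.97 × (3×10⁸)² = 1.876×10¹⁷ J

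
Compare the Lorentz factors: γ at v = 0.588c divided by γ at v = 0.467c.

γ₁ = 1/√(1 - 0.588²) = 1.236
γ₂ = 1/√(1 - 0.467²) = 1.131
γ₁/γ₂ = 1.236/1.131 = 1.093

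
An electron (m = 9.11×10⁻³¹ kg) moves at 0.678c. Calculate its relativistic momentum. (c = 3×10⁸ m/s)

γ = 1/√(1 - 0.678²) = 1.3604
v = 0.678 × 3×10⁸ = 2.034×10⁸ m/s
p = γmv = 1.3604 × 9.11×10⁻³¹ × 2.034×10⁸ = 2.521×10⁻²² kg·m/s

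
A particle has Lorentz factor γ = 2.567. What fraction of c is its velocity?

From γ = 1/√(1 - v²/c²):
1/γ² = 1/2.567² = 0.1518
v²/c² = 1 - 0.1518 = 0.8482
v/c = √(0.8482) = 0.9210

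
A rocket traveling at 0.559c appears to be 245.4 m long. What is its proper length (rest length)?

Contracted length L = 245.4 m
γ = 1/√(1 - 0.559²) = 1.206
L₀ = γL = 1.206 × 245.4 = 296.0 m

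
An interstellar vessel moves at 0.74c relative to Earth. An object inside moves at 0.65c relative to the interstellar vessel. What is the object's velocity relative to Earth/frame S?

u = (u' + v)/(1 + u'v/c²)
Numerator: 0.65 + 0.74 = 1.39
Denominator: 1 + 0.481 = 1.481
u = 1.39/1.481 = 0.9386c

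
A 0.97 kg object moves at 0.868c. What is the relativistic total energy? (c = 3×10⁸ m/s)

γ = 1/√(1 - 0.868²) = 2.014
mc² = 0.97 × (3×10⁸)² = 8.730×10¹⁶ J
E = γmc² = 2.014 × 8.730×10¹⁶ = 1.758×10¹⁷ J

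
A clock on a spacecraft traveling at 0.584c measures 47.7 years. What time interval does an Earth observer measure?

Proper time Δt₀ = 47.7 years
γ = 1/√(1 - 0.584²) = 1.2319
Δt = γΔt₀ = 1.2319 × 47.7 = 58.76 years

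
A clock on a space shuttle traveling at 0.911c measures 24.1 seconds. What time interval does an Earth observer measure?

Proper time Δt₀ = 24.1 seconds
γ = 1/√(1 - 0.911²) = 2.425
Δt = γΔt₀ = 2.425 × 24.1 = 58.44 seconds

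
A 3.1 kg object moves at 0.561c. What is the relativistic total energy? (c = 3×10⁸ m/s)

γ = 1/√(1 - 0.561²) = 1.208
mc² = 3.1 × (3×10⁸)² = 2.790×10¹⁷ J
E = γmc² = 1.208 × 2.790×10¹⁷ = 3.370×10¹⁷ J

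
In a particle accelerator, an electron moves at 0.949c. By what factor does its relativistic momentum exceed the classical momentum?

p_rel = γmv, p_class = mv
Ratio = γ = 1/√(1 - 0.949²)
= 1/√(0.099399) = 3.172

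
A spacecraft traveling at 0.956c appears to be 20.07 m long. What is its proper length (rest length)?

Contracted length L = 20.07 m
γ = 1/√(1 - 0.956²) = 3.4087
L₀ = γL = 3.4087 × 20.07 = 68.41 m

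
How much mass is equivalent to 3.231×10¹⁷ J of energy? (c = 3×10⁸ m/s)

From E = mc², we get m = E/c²
c² = (3×10⁸)² = 9×10¹⁶ m²/s²
m = 3.231×10¹⁷ / 9×10¹⁶ = 3.590 kg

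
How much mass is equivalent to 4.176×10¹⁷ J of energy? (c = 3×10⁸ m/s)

From E = mc², we get m = E/c²
c² = (3×10⁸)² = 9×10¹⁶ m²/s²
m = 4.176×10¹⁷ / 9×10¹⁶ = 4.640 kg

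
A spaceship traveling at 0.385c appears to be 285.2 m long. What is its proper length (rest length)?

Contracted length L = 285.2 m
γ = 1/√(1 - 0.385²) = 1.0835
L₀ = γL = 1.0835 × 285.2 = 309.0 m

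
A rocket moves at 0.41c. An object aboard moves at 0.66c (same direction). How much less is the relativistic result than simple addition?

Classical: u' + v = 0.66 + 0.41 = 1.07c
Relativistic: u = (0.66 + 0.41)/(1 + 0.2706) = 1.07/1.2706 = 0.8421c
Difference: 1.07 - 0.8421 = 0.2279c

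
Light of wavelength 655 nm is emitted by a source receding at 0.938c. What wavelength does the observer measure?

β = 0.938
Wavelength Doppler factor = √(1.938/0.062) = √(31.26) = 5.591
λ_obs = 655 × 5.591 = 3662 nm (redshift)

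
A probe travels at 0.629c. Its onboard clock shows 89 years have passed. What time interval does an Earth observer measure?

Proper time Δt₀ = 89 years
γ = 1/√(1 - 0.629²) = 1.286
Δt = γΔt₀ = 1.286 × 89 = 114.5 years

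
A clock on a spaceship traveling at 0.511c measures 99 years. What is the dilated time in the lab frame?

Proper time Δt₀ = 99 years
γ = 1/√(1 - 0.511²) = 1.1634
Δt = γΔt₀ = 1.1634 × 99 = 115.2 years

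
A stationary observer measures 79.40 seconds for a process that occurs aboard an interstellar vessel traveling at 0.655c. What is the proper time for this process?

Dilated time Δt = 79.40 seconds
γ = 1/√(1 - 0.655²) = 1.3234
Δt₀ = Δt/γ = 79.40/1.3234 = 60.00 seconds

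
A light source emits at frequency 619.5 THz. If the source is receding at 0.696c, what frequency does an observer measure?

β = v/c = 0.696
(1-β)/(1+β) = 0.304/1.696 = 0.17925
Doppler factor = √(0.17925) = 0.4234
f_obs = 619.5 × 0.4234 = 262.3 THz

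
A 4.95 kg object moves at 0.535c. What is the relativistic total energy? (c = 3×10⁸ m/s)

γ = 1/√(1 - 0.535²) = 1.1836
mc² = 4.95 × (3×10⁸)² = 4.455×10¹⁷ J
E = γmc² = 1.1836 × 4.455×10¹⁷ = 5.273×10¹⁷ J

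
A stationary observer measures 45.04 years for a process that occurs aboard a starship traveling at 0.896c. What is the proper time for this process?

Dilated time Δt = 45.04 years
γ = 1/√(1 - 0.896²) = 2.252
Δt₀ = Δt/γ = 45.04/2.252 = 20.00 years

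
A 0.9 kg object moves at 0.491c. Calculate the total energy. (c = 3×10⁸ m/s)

γ = 1/√(1 - 0.491²) = 1.1479
mc² = 0.9 × (3×10⁸)² = 8.100×10¹⁶ J
E = γmc² = 1.1479 × 8.100×10¹⁶ = 9.298×10¹⁶ J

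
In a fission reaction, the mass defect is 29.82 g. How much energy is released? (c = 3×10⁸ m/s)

Convert mass defect: Δm = 29.82 g = 0.02982 kg
E = Δm·c² = 0.02982 × (3×10⁸)²
= 0.02982 × 9×10¹⁶ = 2.684×10¹⁵ J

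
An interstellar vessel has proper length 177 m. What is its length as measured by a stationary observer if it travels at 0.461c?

Proper length L₀ = 177 m
γ = 1/√(1 - 0.461²) = 1.127
L = L₀/γ = 177/1.127 = 157.1 m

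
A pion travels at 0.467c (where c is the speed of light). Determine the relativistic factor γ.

v/c = 0.467, so (v/c)² = 0.218089
1 - (v/c)² = 0.781911
γ = 1/√(0.781911) = 1.131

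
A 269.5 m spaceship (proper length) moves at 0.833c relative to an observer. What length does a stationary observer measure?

Proper length L₀ = 269.5 m
γ = 1/√(1 - 0.833²) = 1.807
L = L₀/γ = 269.5/1.807 = 149.1 m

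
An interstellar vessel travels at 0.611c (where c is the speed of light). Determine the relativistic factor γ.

v/c = 0.611, so (v/c)² = 0.373321
1 - (v/c)² = 0.626679
γ = 1/√(0.626679) = 1.263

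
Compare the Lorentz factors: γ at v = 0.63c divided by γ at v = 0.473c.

γ₁ = 1/√(1 - 0.63²) = 1.288
γ₂ = 1/√(1 - 0.473²) = 1.135
γ₁/γ₂ = 1.288/1.135 = 1.135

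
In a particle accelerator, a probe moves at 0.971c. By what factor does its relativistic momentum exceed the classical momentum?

p_rel = γmv, p_class = mv
Ratio = γ = 1/√(1 - 0.971²)
= 1/√(0.057159) = 4.183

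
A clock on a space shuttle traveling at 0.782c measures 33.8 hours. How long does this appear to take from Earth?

Proper time Δt₀ = 33.8 hours
γ = 1/√(1 - 0.782²) = 1.6044
Δt = γΔt₀ = 1.6044 × 33.8 = 54.23 hours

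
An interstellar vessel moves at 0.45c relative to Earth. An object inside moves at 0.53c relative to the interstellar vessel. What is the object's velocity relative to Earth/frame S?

u = (u' + v)/(1 + u'v/c²)
Numerator: 0.53 + 0.45 = 0.98
Denominator: 1 + 0.2385 = 1.2385
u = 0.98/1.2385 = 0.7913c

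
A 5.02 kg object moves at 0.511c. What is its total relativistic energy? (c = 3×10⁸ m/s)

γ = 1/√(1 - 0.511²) = 1.1634
mc² = 5.02 × (3×10⁸)² = 4.518×10¹⁷ J
E = γmc² = 1.1634 × 4.518×10¹⁷ = 5.256×10¹⁷ J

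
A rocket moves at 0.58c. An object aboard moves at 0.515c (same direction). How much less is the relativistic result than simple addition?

Classical: u' + v = 0.515 + 0.58 = 1.095c
Relativistic: u = (0.515 + 0.58)/(1 + 0.2987) = 1.095/1.2987 = 0.8432c
Difference: 1.095 - 0.8432 = 0.2518c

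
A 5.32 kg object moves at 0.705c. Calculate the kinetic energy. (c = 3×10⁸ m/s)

γ = 1/√(1 - 0.705²) = 1.410
γ - 1 = 0.4100
KE = (γ-1)mc² = 0.4100 × 5.32 × (3×10⁸)² = 1.963×10¹⁷ J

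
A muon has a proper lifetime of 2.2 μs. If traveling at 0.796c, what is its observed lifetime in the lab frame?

Proper lifetime τ₀ = 2.2 μs
γ = 1/√(1 - 0.796²) = 1.6521
τ = γτ₀ = 1.6521 × 2.2 μs = 3.635 μs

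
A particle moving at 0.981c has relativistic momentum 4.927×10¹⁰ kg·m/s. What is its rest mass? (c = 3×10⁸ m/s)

γ = 1/√(1 - 0.981²) = 5.154
v = 0.981 × 3×10⁸ = 2.943×10⁸ m/s
m = p/(γv) = 4.927×10¹⁰/(5.154 × 2.943×10⁸) = 32.48 kg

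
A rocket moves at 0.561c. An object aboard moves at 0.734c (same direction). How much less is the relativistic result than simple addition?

Classical: u' + v = 0.734 + 0.561 = 1.295c
Relativistic: u = (0.734 + 0.561)/(1 + 0.411774) = 1.295/1.411774 = 0.9173c
Difference: 1.295 - 0.9173 = 0.3777c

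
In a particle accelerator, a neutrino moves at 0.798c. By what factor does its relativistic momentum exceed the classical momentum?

p_rel = γmv, p_class = mv
Ratio = γ = 1/√(1 - 0.798²)
= 1/√(0.363196) = 1.659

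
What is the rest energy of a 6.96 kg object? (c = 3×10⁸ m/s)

c² = (3×10⁸)² = 9.000×10¹⁶ m²/s²
E₀ = mc² = 6.96 × 9.000×10¹⁶ = 6.264×10¹⁷ J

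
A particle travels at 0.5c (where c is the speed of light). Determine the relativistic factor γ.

v/c = 0.5, so (v/c)² = 0.25
1 - (v/c)² = 0.75
γ = 1/√(0.75) = 1.155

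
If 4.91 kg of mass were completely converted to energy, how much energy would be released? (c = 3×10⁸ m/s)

Using E = mc²:
c² = (3×10⁸)² = 9×10¹⁶ m²/s²
E = 4.91 × 9×10¹⁶ = 4.419×10¹⁷ J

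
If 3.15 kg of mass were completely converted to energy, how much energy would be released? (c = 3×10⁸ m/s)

Using E = mc²:
c² = (3×10⁸)² = 9×10¹⁶ m²/s²
E = 3.15 × 9×10¹⁶ = 2.835×10¹⁷ J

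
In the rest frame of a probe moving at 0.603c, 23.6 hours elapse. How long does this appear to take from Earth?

Proper time Δt₀ = 23.6 hours
γ = 1/√(1 - 0.603²) = 1.2535
Δt = γΔt₀ = 1.2535 × 23.6 = 29.58 hours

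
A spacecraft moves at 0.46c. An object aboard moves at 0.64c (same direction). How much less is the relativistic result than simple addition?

Classical: u' + v = 0.64 + 0.46 = 1.1c
Relativistic: u = (0.64 + 0.46)/(1 + 0.2944) = 1.1/1.2944 = 0.8498c
Difference: 1.1 - 0.8498 = 0.2502c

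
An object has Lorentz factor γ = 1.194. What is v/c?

From γ = 1/√(1 - v²/c²):
1/γ² = 1/1.194² = 0.7014
v²/c² = 1 - 0.7014 = 0.2986
v/c = √(0.2986) = 0.5464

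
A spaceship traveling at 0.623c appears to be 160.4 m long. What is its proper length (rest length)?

Contracted length L = 160.4 m
γ = 1/√(1 - 0.623²) = 1.2784
L₀ = γL = 1.2784 × 160.4 = 205.1 m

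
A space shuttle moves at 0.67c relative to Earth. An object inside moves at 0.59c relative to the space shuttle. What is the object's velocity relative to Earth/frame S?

u = (u' + v)/(1 + u'v/c²)
Numerator: 0.59 + 0.67 = 1.26
Denominator: 1 + 0.3953 = 1.3953
u = 1.26/1.3953 = 0.9030c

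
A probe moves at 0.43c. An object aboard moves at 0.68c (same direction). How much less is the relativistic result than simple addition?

Classical: u' + v = 0.68 + 0.43 = 1.11c
Relativistic: u = (0.68 + 0.43)/(1 + 0.2924) = 1.11/1.2924 = 0.8589c
Difference: 1.11 - 0.8589 = 0.2511c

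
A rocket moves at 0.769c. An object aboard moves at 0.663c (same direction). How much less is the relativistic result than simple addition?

Classical: u' + v = 0.663 + 0.769 = 1.432c
Relativistic: u = (0.663 + 0.769)/(1 + 0.509847) = 1.432/1.509847 = 0.9484c
Difference: 1.432 - 0.9484 = 0.4836c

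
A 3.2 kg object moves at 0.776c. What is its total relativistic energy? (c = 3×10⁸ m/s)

γ = 1/√(1 - 0.776²) = 1.5855
mc² = 3.2 × (3×10⁸)² = 2.880×10¹⁷ J
E = γmc² = 1.5855 × 2.880×10¹⁷ = 4.566×10¹⁷ J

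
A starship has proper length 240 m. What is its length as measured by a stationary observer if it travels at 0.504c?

Proper length L₀ = 240 m
γ = 1/√(1 - 0.504²) = 1.158
L = L₀/γ = 240/1.158 = 207.3 m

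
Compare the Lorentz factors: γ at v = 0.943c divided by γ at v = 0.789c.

γ₁ = 1/√(1 - 0.943²) = 3.005
γ₂ = 1/√(1 - 0.789²) = 1.628
γ₁/γ₂ = 3.005/1.628 = 1.846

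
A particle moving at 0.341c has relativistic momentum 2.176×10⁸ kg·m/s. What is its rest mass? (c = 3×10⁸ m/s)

γ = 1/√(1 - 0.341²) = 1.0638
v = 0.341 × 3×10⁸ = 1.023×10⁸ m/s
m = p/(γv) = 2.176×10⁸/(1.0638 × 1.023×10⁸) = 2.000 kg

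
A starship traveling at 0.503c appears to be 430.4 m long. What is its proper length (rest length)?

Contracted length L = 430.4 m
γ = 1/√(1 - 0.503²) = 1.157
L₀ = γL = 1.157 × 430.4 = 498.0 m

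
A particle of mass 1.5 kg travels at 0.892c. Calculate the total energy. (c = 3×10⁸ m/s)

γ = 1/√(1 - 0.892²) = 2.212
mc² = 1.5 × (3×10⁸)² = 1.350×10¹⁷ J
E = γmc² = 2.212 × 1.350×10¹⁷ = 2.986×10¹⁷ J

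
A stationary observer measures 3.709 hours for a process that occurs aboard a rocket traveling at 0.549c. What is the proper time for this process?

Dilated time Δt = 3.709 hours
γ = 1/√(1 - 0.549²) = 1.1964
Δt₀ = Δt/γ = 3.709/1.1964 = 3.100 hours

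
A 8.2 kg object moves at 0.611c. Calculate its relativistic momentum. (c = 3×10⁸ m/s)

γ = 1/√(1 - 0.611²) = 1.2632
v = 0.611 × 3×10⁸ = 1.833×10⁸ m/s
p = γmv = 1.2632 × 8.2 × 1.833×10⁸ = 1.899×10⁹ kg·m/s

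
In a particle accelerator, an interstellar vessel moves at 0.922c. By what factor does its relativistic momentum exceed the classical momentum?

p_rel = γmv, p_class = mv
Ratio = γ = 1/√(1 - 0.922²)
= 1/√(0.149916) = 2.583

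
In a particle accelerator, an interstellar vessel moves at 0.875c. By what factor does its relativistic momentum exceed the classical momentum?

p_rel = γmv, p_class = mv
Ratio = γ = 1/√(1 - 0.875²)
= 1/√(0.234375) = 2.066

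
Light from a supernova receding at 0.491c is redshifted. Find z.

β = 0.491
(1+β)/(1-β) = 1.491/0.509 = 2.9293
√(2.9293) = 1.7115
z = 1.7115 - 1 = 0.7115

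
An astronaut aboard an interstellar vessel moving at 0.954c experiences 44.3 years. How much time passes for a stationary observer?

Proper time Δt₀ = 44.3 years
γ = 1/√(1 - 0.954²) = 3.3355
Δt = γΔt₀ = 3.3355 × 44.3 = 147.8 years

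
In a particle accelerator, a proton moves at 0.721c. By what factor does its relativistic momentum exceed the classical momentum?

p_rel = γmv, p_class = mv
Ratio = γ = 1/√(1 - 0.721²)
= 1/√(0.480159) = 1.443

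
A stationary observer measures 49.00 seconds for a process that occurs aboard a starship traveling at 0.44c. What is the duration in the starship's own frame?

Dilated time Δt = 49.00 seconds
γ = 1/√(1 - 0.44²) = 1.1136
Δt₀ = Δt/γ = 49.00/1.1136 = 44.00 seconds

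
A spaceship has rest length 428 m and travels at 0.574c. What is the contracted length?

Proper length L₀ = 428 m
γ = 1/√(1 - 0.574²) = 1.221
L = L₀/γ = 428/1.221 = 350.5 m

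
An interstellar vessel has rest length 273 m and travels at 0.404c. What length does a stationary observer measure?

Proper length L₀ = 273 m
γ = 1/√(1 - 0.404²) = 1.0932
L = L₀/γ = 273/1.0932 = 249.7 m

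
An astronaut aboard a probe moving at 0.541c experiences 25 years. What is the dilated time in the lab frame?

Proper time Δt₀ = 25 years
γ = 1/√(1 - 0.541²) = 1.189
Δt = γΔt₀ = 1.189 × 25 = 29.73 years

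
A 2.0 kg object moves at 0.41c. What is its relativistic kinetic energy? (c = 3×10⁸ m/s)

γ = 1/√(1 - 0.41²) = 1.09639
γ - 1 = 0.09639
KE = (γ-1)mc² = 0.09639 × 2.0 × (3×10⁸)² = 1.735×10¹⁶ J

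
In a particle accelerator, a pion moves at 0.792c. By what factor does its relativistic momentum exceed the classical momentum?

p_rel = γmv, p_class = mv
Ratio = γ = 1/√(1 - 0.792²)
= 1/√(0.372736) = 1.638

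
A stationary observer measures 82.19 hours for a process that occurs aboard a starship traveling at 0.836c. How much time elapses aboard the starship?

Dilated time Δt = 82.19 hours
γ = 1/√(1 - 0.836²) = 1.8224
Δt₀ = Δt/γ = 82.19/1.8224 = 45.10 hours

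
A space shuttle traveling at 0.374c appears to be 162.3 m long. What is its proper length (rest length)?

Contracted length L = 162.3 m
γ = 1/√(1 - 0.374²) = 1.078
L₀ = γL = 1.078 × 162.3 = 175.0 m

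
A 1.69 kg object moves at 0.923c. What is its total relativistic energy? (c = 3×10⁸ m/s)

γ = 1/√(1 - 0.923²) = 2.599
mc² = 1.69 × (3×10⁸)² = 1.521×10¹⁷ J
E = γmc² = 2.599 × 1.521×10¹⁷ = 3.953×10¹⁷ J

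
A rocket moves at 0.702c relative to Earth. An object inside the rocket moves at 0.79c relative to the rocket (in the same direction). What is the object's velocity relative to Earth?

u = (u' + v)/(1 + u'v/c²)
Numerator: 0.79 + 0.702 = 1.492
Denominator: 1 + 0.55458 = 1.55458
u = 1.492/1.55458 = 0.9597c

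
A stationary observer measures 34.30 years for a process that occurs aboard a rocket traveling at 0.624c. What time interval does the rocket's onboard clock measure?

Dilated time Δt = 34.30 years
γ = 1/√(1 - 0.624²) = 1.280
Δt₀ = Δt/γ = 34.30/1.280 = 26.80 years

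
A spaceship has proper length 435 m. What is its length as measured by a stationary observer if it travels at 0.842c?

Proper length L₀ = 435 m
γ = 1/√(1 - 0.842²) = 1.8536
L = L₀/γ = 435/1.8536 = 234.7 m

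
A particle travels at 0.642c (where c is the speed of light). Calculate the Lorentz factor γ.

v/c = 0.642, so (v/c)² = 0.412164
1 - (v/c)² = 0.587836
γ = 1/√(0.587836) = 1.304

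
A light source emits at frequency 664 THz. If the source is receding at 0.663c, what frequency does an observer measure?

β = v/c = 0.663
(1-β)/(1+β) = 0.337/1.663 = 0.20265
Doppler factor = √(0.20265) = 0.4502
f_obs = 664 × 0.4502 = 298.9 THz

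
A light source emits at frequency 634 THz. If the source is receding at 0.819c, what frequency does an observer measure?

β = v/c = 0.819
(1-β)/(1+β) = 0.181/1.819 = 0.099505
Doppler factor = √(0.099505) = 0.3154
f_obs = 634 × 0.3154 = 200.0 THz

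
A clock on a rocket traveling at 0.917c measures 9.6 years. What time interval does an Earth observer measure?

Proper time Δt₀ = 9.6 years
γ = 1/√(1 - 0.917²) = 2.507
Δt = γΔt₀ = 2.507 × 9.6 = 24.07 years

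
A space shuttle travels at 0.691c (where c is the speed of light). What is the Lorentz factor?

v/c = 0.691, so (v/c)² = 0.477481
1 - (v/c)² = 0.522519
γ = 1/√(0.522519) = 1.383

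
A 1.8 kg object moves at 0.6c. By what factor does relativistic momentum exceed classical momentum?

p_rel = γmv, p_class = mv
Ratio = γ = 1/√(1 - 0.6²) = 1.250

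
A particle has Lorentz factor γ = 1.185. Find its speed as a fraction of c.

From γ = 1/√(1 - v²/c²):
1/γ² = 1/1.185² = 0.71214
v²/c² = 1 - 0.71214 = 0.28786
v/c = √(0.28786) = 0.5365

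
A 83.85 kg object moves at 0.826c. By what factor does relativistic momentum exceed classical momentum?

p_rel = γmv, p_class = mv
Ratio = γ = 1/√(1 - 0.826²) = 1.774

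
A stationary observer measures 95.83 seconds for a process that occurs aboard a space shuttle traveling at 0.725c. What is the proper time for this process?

Dilated time Δt = 95.83 seconds
γ = 1/√(1 - 0.725²) = 1.452
Δt₀ = Δt/γ = 95.83/1.452 = 66.00 seconds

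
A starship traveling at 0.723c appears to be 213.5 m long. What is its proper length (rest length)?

Contracted length L = 213.5 m
γ = 1/√(1 - 0.723²) = 1.4475
L₀ = γL = 1.4475 × 213.5 = 309.0 m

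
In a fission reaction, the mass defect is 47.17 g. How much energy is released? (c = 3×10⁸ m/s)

Convert mass defect: Δm = 47.17 g = 0.04717 kg
E = Δm·c² = 0.04717 × (3×10⁸)²
= 0.04717 × 9×10¹⁶ = 4.245×10¹⁵ J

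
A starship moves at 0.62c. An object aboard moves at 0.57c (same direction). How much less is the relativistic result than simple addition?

Classical: u' + v = 0.57 + 0.62 = 1.19c
Relativistic: u = (0.57 + 0.62)/(1 + 0.3534) = 1.19/1.3534 = 0.8793c
Difference: 1.19 - 0.8793 = 0.3107c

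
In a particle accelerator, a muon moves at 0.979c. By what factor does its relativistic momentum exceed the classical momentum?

p_rel = γmv, p_class = mv
Ratio = γ = 1/√(1 - 0.979²)
= 1/√(0.041559) = 4.905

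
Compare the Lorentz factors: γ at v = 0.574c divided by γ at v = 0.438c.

γ₁ = 1/√(1 - 0.574²) = 1.221
γ₂ = 1/√(1 - 0.438²) = 1.112
γ₁/γ₂ = 1.221/1.112 = 1.098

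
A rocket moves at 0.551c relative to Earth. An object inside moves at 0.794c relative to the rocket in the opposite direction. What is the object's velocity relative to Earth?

Object's velocity in rocket frame is u' = -0.794c
u = (u' + v)/(1 + u'v/c²) = (v - 0.794)/(1 - 0.794·v/c²)
Numerator: 0.551 - 0.794 = -0.243
Denominator: 1 - 0.437494 = 0.562506
u = -0.243/0.562506 = -0.4320c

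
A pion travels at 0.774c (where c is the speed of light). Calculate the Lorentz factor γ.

v/c = 0.774, so (v/c)² = 0.599076
1 - (v/c)² = 0.400924
γ = 1/√(0.400924) = 1.579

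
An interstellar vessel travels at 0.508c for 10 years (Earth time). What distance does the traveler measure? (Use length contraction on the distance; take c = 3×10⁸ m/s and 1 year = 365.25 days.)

Earth distance: d = v × t = 0.508c × 10 yr = 4.80938×10¹⁶ m
γ = 1.16096
d' = d/γ = 4.80938×10¹⁶/1.16096 = 4.143×10¹⁶ m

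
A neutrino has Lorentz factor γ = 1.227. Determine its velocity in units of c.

From γ = 1/√(1 - v²/c²):
1/γ² = 1/1.227² = 0.6642
v²/c² = 1 - 0.6642 = 0.3358
v/c = √(0.3358) = 0.5795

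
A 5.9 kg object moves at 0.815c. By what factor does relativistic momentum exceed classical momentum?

p_rel = γmv, p_class = mv
Ratio = γ = 1/√(1 - 0.815²) = 1.726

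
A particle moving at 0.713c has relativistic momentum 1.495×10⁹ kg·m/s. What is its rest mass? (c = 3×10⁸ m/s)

γ = 1/√(1 - 0.713²) = 1.426
v = 0.713 × 3×10⁸ = 2.139×10⁸ m/s
m = p/(γv) = 1.495×10⁹/(1.426 × 2.139×10⁸) = 4.901 kg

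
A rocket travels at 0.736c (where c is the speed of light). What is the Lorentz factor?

v/c = 0.736, so (v/c)² = 0.541696
1 - (v/c)² = 0.458304
γ = 1/√(0.458304) = 1.477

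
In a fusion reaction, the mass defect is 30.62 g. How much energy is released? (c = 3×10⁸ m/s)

Convert mass defect: Δm = 30.62 g = 0.03062 kg
E = Δm·c² = 0.03062 × (3×10⁸)²
= 0.03062 × 9×10¹⁶ = 2.756×10¹⁵ J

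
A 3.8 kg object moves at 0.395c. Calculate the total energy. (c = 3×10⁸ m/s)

γ = 1/√(1 - 0.395²) = 1.0885
mc² = 3.8 × (3×10⁸)² = 3.420×10¹⁷ J
E = γmc² = 1.0885 × 3.420×10¹⁷ = 3.723×10¹⁷ J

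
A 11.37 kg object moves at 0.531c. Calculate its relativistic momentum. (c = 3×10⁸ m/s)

γ = 1/√(1 - 0.531²) = 1.180
v = 0.531 × 3×10⁸ = 1.593×10⁸ m/s
p = γmv = 1.180 × 11.37 × 1.593×10⁸ = 2.137×10⁹ kg·m/s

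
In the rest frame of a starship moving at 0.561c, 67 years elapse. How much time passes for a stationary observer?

Proper time Δt₀ = 67 years
γ = 1/√(1 - 0.561²) = 1.208
Δt = γΔt₀ = 1.208 × 67 = 80.94 years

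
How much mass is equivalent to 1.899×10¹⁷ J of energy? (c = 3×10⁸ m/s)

From E = mc², we get m = E/c²
c² = (3×10⁸)² = 9×10¹⁶ m²/s²
m = 1.899×10¹⁷ / 9×10¹⁶ = 2.110 kg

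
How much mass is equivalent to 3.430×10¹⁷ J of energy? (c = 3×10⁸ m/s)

From E = mc², we get m = E/c²
c² = (3×10⁸)² = 9×10¹⁶ m²/s²
m = 3.430×10¹⁷ / 9×10¹⁶ = 3.811 kg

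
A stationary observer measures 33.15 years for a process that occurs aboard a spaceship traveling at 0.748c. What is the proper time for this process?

Dilated time Δt = 33.15 years
γ = 1/√(1 - 0.748²) = 1.507
Δt₀ = Δt/γ = 33.15/1.507 = 22.00 years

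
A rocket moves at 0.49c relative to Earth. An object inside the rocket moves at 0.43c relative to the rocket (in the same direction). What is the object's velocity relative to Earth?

u = (u' + v)/(1 + u'v/c²)
Numerator: 0.43 + 0.49 = 0.92
Denominator: 1 + 0.2107 = 1.2107
u = 0.92/1.2107 = 0.7599c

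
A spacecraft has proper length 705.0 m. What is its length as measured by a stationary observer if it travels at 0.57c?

Proper length L₀ = 705.0 m
γ = 1/√(1 - 0.57²) = 1.217
L = L₀/γ = 705.0/1.217 = 579.3 m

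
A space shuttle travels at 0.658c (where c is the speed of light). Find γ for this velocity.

v/c = 0.658, so (v/c)² = 0.432964
1 - (v/c)² = 0.567036
γ = 1/√(0.567036) = 1.328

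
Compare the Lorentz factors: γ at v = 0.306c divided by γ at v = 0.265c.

γ₁ = 1/√(1 - 0.306²) = 1.050
γ₂ = 1/√(1 - 0.265²) = 1.037
γ₁/γ₂ = 1.050/1.037 = 1.013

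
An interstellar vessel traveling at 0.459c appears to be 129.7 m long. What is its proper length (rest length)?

Contracted length L = 129.7 m
γ = 1/√(1 - 0.459²) = 1.126
L₀ = γL = 1.126 × 129.7 = 146.0 m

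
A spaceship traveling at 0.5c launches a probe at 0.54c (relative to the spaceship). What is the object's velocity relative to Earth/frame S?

u = (u' + v)/(1 + u'v/c²)
Numerator: 0.54 + 0.5 = 1.04
Denominator: 1 + 0.27 = 1.27
u = 1.04/1.27 = 0.8189c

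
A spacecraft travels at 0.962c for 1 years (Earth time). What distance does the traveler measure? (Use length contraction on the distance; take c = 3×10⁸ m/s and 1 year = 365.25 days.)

Earth distance: d = v × t = 0.962c × 1 yr = 9.108×10¹⁵ m
γ = 3.662
d' = d/γ = 9.108×10¹⁵/3.662 = 2.487×10¹⁵ m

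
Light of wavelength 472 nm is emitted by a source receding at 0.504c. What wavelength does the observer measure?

β = 0.504
Wavelength Doppler factor = √(1.504/0.496) = √(3.032) = 1.7413
λ_obs = 472 × 1.7413 = 821.9 nm (redshift)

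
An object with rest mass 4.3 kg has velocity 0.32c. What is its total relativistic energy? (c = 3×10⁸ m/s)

γ = 1/√(1 - 0.32²) = 1.0555
mc² = 4.3 × (3×10⁸)² = 3.870×10¹⁷ J
E = γmc² = 1.0555 × 3.870×10¹⁷ = 4.085×10¹⁷ J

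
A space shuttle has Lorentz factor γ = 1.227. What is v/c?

From γ = 1/√(1 - v²/c²):
1/γ² = 1/1.227² = 0.6642
v²/c² = 1 - 0.6642 = 0.3358
v/c = √(0.3358) = 0.5795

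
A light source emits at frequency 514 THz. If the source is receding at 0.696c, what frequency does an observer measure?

β = v/c = 0.696
(1-β)/(1+β) = 0.304/1.696 = 0.17925
Doppler factor = √(0.17925) = 0.4234
f_obs = 514 × 0.4234 = 217.6 THz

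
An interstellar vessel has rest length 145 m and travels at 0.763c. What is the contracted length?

Proper length L₀ = 145 m
γ = 1/√(1 - 0.763²) = 1.547
L = L₀/γ = 145/1.547 = 93.73 m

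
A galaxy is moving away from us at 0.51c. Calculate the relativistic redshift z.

β = 0.51
(1+β)/(1-β) = 1.51/0.49 = 3.08163
√(3.08163) = 1.7555
z = 1.7555 - 1 = 0.7555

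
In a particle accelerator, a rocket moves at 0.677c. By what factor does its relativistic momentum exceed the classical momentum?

p_rel = γmv, p_class = mv
Ratio = γ = 1/√(1 - 0.677²)
= 1/√(0.541671) = 1.359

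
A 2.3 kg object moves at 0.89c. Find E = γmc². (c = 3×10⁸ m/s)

γ = 1/√(1 - 0.89²) = 2.193
mc² = 2.3 × (3×10⁸)² = 2.070×10¹⁷ J
E = γmc² = 2.193 × 2.070×10¹⁷ = 4.540×10¹⁷ J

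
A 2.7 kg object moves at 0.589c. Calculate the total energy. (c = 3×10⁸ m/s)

γ = 1/√(1 - 0.589²) = 1.2374
mc² = 2.7 × (3×10⁸)² = 2.430×10¹⁷ J
E = γmc² = 1.2374 × 2.430×10¹⁷ = 3.007×10¹⁷ J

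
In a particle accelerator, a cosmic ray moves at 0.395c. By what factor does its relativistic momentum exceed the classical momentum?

p_rel = γmv, p_class = mv
Ratio = γ = 1/√(1 - 0.395²)
= 1/√(0.843975) = 1.089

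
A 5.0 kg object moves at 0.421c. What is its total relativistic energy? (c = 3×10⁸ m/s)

γ = 1/√(1 - 0.421²) = 1.1025
mc² = 5.0 × (3×10⁸)² = 4.500×10¹⁷ J
E = γmc² = 1.1025 × 4.500×10¹⁷ = 4.961×10¹⁷ J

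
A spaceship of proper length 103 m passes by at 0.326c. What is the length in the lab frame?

Proper length L₀ = 103 m
γ = 1/√(1 - 0.326²) = 1.0578
L = L₀/γ = 103/1.0578 = 97.37 m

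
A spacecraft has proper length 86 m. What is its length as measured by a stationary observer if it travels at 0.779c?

Proper length L₀ = 86 m
γ = 1/√(1 - 0.779²) = 1.595
L = L₀/γ = 86/1.595 = 53.92 m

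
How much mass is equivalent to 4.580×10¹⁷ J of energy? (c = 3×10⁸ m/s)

From E = mc², we get m = E/c²
c² = (3×10⁸)² = 9×10¹⁶ m²/s²
m = 4.580×10¹⁷ / 9×10¹⁶ = 5.089 kg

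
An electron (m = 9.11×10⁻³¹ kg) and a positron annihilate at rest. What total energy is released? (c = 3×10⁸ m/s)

Both particles have the same rest mass, so total mass = 2m
E = 2m·c² = 2 × 9.11×10⁻³¹ × (3×10⁸)²
= 2 × 9.11×10⁻³¹ × 9×10¹⁶
= 1.640×10⁻¹³ J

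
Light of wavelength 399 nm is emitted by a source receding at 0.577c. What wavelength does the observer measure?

β = 0.577
Wavelength Doppler factor = √(1.577/0.423) = √(3.728) = 1.9308
λ_obs = 399 × 1.9308 = 770.4 nm (redshift)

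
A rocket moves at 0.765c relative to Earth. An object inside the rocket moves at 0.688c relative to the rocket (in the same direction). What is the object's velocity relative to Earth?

u = (u' + v)/(1 + u'v/c²)
Numerator: 0.688 + 0.765 = 1.453
Denominator: 1 + 0.52632 = 1.52632
u = 1.453/1.52632 = 0.9520c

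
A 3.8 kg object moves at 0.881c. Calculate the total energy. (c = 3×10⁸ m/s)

γ = 1/√(1 - 0.881²) = 2.1136
mc² = 3.8 × (3×10⁸)² = 3.420×10¹⁷ J
E = γmc² = 2.1136 × 3.420×10¹⁷ = 7.229×10¹⁷ J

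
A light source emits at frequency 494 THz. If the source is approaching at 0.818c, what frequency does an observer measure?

β = v/c = 0.818
(1+β)/(1-β) = 1.818/0.182 = 9.989
Doppler factor = √(9.989) = 3.1605
f_obs = 494 × 3.1605 = 1561 THz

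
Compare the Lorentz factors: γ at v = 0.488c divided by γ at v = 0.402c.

γ₁ = 1/√(1 - 0.488²) = 1.146
γ₂ = 1/√(1 - 0.402²) = 1.092
γ₁/γ₂ = 1.146/1.092 = 1.049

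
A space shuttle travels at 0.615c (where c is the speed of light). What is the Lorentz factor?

v/c = 0.615, so (v/c)² = 0.378225
1 - (v/c)² = 0.621775
γ = 1/√(0.621775) = 1.268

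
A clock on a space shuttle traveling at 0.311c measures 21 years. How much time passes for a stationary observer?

Proper time Δt₀ = 21 years
γ = 1/√(1 - 0.311²) = 1.0522
Δt = γΔt₀ = 1.0522 × 21 = 22.10 years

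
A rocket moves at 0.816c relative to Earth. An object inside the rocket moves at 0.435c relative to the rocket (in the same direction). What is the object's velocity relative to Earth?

u = (u' + v)/(1 + u'v/c²)
Numerator: 0.435 + 0.816 = 1.251
Denominator: 1 + 0.35496 = 1.35496
u = 1.251/1.35496 = 0.9233c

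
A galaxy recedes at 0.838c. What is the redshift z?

β = 0.838
(1+β)/(1-β) = 1.838/0.162 = 11.346
√(11.346) = 3.368
z = 3.368 - 1 = 2.368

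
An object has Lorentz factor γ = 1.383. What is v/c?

From γ = 1/√(1 - v²/c²):
1/γ² = 1/1.383² = 0.5228
v²/c² = 1 - 0.5228 = 0.4772
v/c = √(0.4772) = 0.6908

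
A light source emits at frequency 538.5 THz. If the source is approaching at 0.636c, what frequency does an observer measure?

β = v/c = 0.636
(1+β)/(1-β) = 1.636/0.364 = 4.495
Doppler factor = √(4.495) = 2.120
f_obs = 538.5 × 2.120 = 1142 THz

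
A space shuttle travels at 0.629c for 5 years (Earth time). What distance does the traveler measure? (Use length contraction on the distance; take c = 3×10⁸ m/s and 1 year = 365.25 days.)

Earth distance: d = v × t = 0.629c × 5 yr = 2.977×10¹⁶ m
γ = 1.286
d' = d/γ = 2.977×10¹⁶/1.286 = 2.315×10¹⁶ m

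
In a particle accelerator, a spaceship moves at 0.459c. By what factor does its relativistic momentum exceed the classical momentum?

p_rel = γmv, p_class = mv
Ratio = γ = 1/√(1 - 0.459²)
= 1/√(0.789319) = 1.126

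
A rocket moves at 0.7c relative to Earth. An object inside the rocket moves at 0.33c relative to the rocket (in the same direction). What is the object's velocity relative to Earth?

u = (u' + v)/(1 + u'v/c²)
Numerator: 0.33 + 0.7 = 1.03
Denominator: 1 + 0.231 = 1.231
u = 1.03/1.231 = 0.8367c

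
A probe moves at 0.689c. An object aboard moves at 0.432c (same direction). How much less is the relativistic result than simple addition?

Classical: u' + v = 0.432 + 0.689 = 1.121c
Relativistic: u = (0.432 + 0.689)/(1 + 0.297648) = 1.121/1.297648 = 0.8639c
Difference: 1.121 - 0.8639 = 0.2571c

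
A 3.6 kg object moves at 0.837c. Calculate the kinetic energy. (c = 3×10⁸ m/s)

γ = 1/√(1 - 0.837²) = 1.8275
γ - 1 = 0.8275
KE = (γ-1)mc² = 0.8275 × 3.6 × (3×10⁸)² = 2.681×10¹⁷ J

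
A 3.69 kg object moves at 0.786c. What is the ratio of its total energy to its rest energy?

E = γmc², E₀ = mc²
E/E₀ = γ = 1/√(1 - 0.786²) = 1.618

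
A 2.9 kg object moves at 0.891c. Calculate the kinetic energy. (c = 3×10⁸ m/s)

γ = 1/√(1 - 0.891²) = 2.2026
γ - 1 = 1.2026
KE = (γ-1)mc² = 1.2026 × 2.9 × (3×10⁸)² = 3.139×10¹⁷ J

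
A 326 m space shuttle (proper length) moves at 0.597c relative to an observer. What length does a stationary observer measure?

Proper length L₀ = 326 m
γ = 1/√(1 - 0.597²) = 1.2465
L = L₀/γ = 326/1.2465 = 261.5 m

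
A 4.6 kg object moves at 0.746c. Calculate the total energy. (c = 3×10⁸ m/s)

γ = 1/√(1 - 0.746²) = 1.5016
mc² = 4.6 × (3×10⁸)² = 4.140×10¹⁷ J
E = γmc² = 1.5016 × 4.140×10¹⁷ = 6.217×10¹⁷ J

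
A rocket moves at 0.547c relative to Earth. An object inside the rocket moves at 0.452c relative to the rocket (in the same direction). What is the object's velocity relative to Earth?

u = (u' + v)/(1 + u'v/c²)
Numerator: 0.452 + 0.547 = 0.999
Denominator: 1 + 0.247244 = 1.247244
u = 0.999/1.247244 = 0.8010c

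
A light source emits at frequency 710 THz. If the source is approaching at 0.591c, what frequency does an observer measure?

β = v/c = 0.591
(1+β)/(1-β) = 1.591/0.409 = 3.890
Doppler factor = √(3.890) = 1.972
f_obs = 710 × 1.972 = 1400 THz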